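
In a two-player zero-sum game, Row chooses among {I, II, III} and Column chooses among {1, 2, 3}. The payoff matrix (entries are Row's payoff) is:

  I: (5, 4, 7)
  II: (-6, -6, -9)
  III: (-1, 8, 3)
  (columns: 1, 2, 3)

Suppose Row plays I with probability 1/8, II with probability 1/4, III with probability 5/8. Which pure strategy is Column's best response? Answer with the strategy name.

If Column plays 1, Row's expected payoff is (1/8)·5 + (1/4)·(-6) + (5/8)·(-1) = -3/2.
If Column plays 2, Row's expected payoff is (1/8)·4 + (1/4)·(-6) + (5/8)·8 = 4.
If Column plays 3, Row's expected payoff is (1/8)·7 + (1/4)·(-9) + (5/8)·3 = 1/2.
Column minimizes Row's payoff; the smallest is -3/2, so the best response is 1.

1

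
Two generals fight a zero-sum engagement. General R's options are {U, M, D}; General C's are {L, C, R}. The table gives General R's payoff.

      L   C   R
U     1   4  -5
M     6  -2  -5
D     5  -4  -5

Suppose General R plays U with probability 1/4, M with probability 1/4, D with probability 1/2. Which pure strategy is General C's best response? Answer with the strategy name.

If General C plays L, General R's expected payoff is (1/4)·1 + (1/4)·6 + (1/2)·5 = 17/4.
If General C plays C, General R's expected payoff is (1/4)·4 + (1/4)·(-2) + (1/2)·(-4) = -3/2.
If General C plays R, General R's expected payoff is (1/4)·(-5) + (1/4)·(-5) + (1/2)·(-5) = -5.
General C minimizes General R's payoff; the smallest is -5, so the best response is R.

R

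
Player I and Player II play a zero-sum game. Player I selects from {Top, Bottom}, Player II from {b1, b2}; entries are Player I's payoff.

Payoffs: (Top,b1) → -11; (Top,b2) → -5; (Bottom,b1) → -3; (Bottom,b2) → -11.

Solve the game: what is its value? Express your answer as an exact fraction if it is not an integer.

Row minima: Top → -11, Bottom → -11; maximin = -11.
Column maxima: b1 → -3, b2 → -5; minimax = -5.
-11 ≠ -5, so there is no saddle point; optimal play is mixed.
Let Player I play Top with probability p. Expected payoff against b1: (-11)p + (-3)(1−p) = −8p − 3; against b2: (-5)p + (-11)(1−p) = 6p − 11.
Setting these equal: −8p − 3 = 6p − 11 ⇒ −14p = -8 ⇒ p = 4/7, and the value is (-8)·(4/7) − 3 = -53/7.
For Player II: with q = P(b1), equating Top's and Bottom's payoffs gives −6q − 5 = 8q − 11 ⇒ q = 3/7.

-53/7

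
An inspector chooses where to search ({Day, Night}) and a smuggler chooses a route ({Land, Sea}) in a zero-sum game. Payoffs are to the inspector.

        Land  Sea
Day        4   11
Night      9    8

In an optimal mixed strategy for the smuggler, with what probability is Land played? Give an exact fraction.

3/8

Row minima: Day → 4, Night → 8; maximin = 8.
Column maxima: Land → 9, Sea → 11; minimax = 9.
8 ≠ 9, so there is no saddle point; optimal play is mixed.
Let the inspector play Day with probability p. Expected payoff against Land: 4p + 9(1−p) = −5p + 9; against Sea: 11p + 8(1−p) = 3p + 8.
Setting these equal: −5p + 9 = 3p + 8 ⇒ −8p = -1 ⇒ p = 1/8, and the value is (-5)·(1/8) + 9 = 67/8.
For the smuggler: with q = P(Land), equating Day's and Night's payoffs gives −7q + 11 = q + 8 ⇒ q = 3/8.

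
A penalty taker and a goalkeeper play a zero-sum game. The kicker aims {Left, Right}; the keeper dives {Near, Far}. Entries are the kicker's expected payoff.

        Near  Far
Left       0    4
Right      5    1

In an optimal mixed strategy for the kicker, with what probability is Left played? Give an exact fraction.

1/2

Row minima: Left → 0, Right → 1; maximin = 1.
Column maxima: Near → 5, Far → 4; minimax = 4.
1 ≠ 4, so there is no saddle point; optimal play is mixed.
Let the kicker play Left with probability p. Expected payoff against Near: 0p + 5(1−p) = −5p + 5; against Far: 4p + 1(1−p) = 3p + 1.
Setting these equal: −5p + 5 = 3p + 1 ⇒ −8p = -4 ⇒ p = 1/2, and the value is (-5)·(1/2) + 5 = 5/2.
For the keeper: with q = P(Near), equating Left's and Right's payoffs gives −4q + 4 = 4q + 1 ⇒ q = 3/8.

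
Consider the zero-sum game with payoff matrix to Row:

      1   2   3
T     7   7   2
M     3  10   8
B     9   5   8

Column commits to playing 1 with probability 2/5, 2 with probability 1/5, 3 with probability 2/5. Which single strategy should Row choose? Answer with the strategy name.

Expected payoff of T: (2/5)·7 + (1/5)·7 + (2/5)·2 = 5.
Expected payoff of M: (2/5)·3 + (1/5)·10 + (2/5)·8 = 32/5.
Expected payoff of B: (2/5)·9 + (1/5)·5 + (2/5)·8 = 39/5.
The largest is 39/5, so Row's best response is B.

B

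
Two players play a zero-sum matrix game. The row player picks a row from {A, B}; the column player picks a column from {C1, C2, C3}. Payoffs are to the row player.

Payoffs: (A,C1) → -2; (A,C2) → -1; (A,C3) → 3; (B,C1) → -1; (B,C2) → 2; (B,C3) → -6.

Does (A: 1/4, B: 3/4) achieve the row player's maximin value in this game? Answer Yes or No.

Against C1 this mix gives (1/4)·(-2) + (3/4)·(-1) = -5/4.
Against C2 this mix gives (1/4)·(-1) + (3/4)·2 = 5/4.
Against C3 this mix gives (1/4)·3 + (3/4)·(-6) = -15/4.
The column player will play C3, holding the row player to -15/4. Shifting weight toward the row that does better against C3 would raise this floor (the equalizing mix achieves -3/2 against both C3 and C1), so the proposed strategy is not optimal.

No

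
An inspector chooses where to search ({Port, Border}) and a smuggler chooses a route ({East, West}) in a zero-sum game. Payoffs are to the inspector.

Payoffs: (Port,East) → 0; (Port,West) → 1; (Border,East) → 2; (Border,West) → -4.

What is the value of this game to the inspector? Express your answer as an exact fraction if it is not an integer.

Row minima: Port → 0, Border → -4; maximin = 0.
Column maxima: East → 2, West → 1; minimax = 1.
0 ≠ 1, so there is no saddle point; optimal play is mixed.
Let the inspector play Port with probability p. Expected payoff against East: 0p + 2(1−p) = −2p + 2; against West: 1p + (-4)(1−p) = 5p − 4.
Setting these equal: −2p + 2 = 5p − 4 ⇒ −7p = -6 ⇒ p = 6/7, and the value is (-2)·(6/7) + 2 = 2/7.
For the smuggler: with q = P(East), equating Port's and Border's payoffs gives −q + 1 = 6q − 4 ⇒ q = 5/7.

2/7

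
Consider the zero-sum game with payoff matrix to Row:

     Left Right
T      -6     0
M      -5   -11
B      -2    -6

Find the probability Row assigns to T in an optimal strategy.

2/5

Row minima: T → -6, M → -11, B → -6; maximin = -6.
Column maxima: Left → -2, Right → 0; minimax = -2.
-6 ≠ -2, so there is no saddle point; optimal play is mixed.
M is strictly dominated by B, so Row never plays it.
On the remaining 2×2 (T, B vs Left, Right):
Let Row play T with probability p. Expected payoff against Left: (-6)p + (-2)(1−p) = −4p − 2; against Right: 0p + (-6)(1−p) = 6p − 6.
Setting these equal: −4p − 2 = 6p − 6 ⇒ −10p = -4 ⇒ p = 2/5, and the value is (-4)·(2/5) − 2 = -18/5.
For Column: with q = P(Left), equating T's and B's payoffs gives −6q = 4q − 6 ⇒ q = 3/5.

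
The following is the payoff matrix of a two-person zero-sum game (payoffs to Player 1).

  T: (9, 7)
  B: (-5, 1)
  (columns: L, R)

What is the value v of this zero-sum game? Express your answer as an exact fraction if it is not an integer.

Row minima: T → 7, B → -5; maximin = 7.
Column maxima: L → 9, R → 7; minimax = 7.
Since maximin = minimax = 7, there is a saddle point and the value is 7.

7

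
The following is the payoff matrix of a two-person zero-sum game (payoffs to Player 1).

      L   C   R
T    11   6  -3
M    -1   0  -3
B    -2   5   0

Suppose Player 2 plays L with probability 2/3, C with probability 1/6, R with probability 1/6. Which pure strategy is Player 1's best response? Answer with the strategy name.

T

Expected payoff of T: (2/3)·11 + (1/6)·6 + (1/6)·(-3) = 47/6.
Expected payoff of M: (2/3)·(-1) + (1/6)·0 + (1/6)·(-3) = -7/6.
Expected payoff of B: (2/3)·(-2) + (1/6)·5 + (1/6)·0 = -1/2.
The largest is 47/6, so Player 1's best response is T.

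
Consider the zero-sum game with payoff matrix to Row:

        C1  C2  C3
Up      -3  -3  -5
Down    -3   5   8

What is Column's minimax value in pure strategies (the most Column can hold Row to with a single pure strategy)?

Column maxima: C1 → -3, C2 → 5, C3 → 8.
The smallest of these is -3.

-3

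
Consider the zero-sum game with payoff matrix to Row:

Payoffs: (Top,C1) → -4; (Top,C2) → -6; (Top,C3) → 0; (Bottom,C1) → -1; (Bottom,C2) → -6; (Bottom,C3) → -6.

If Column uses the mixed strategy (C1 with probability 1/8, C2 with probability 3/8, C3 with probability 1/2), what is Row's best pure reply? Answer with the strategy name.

Top

Expected payoff of Top: (1/8)·(-4) + (3/8)·(-6) + (1/2)·0 = -11/4.
Expected payoff of Bottom: (1/8)·(-1) + (3/8)·(-6) + (1/2)·(-6) = -43/8.
The largest is -11/4, so Row's best response is Top.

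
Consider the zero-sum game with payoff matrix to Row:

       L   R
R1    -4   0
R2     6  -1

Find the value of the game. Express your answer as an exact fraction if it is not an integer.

-4/11

Row minima: R1 → -4, R2 → -1; maximin = -1.
Column maxima: L → 6, R → 0; minimax = 0.
-1 ≠ 0, so there is no saddle point; optimal play is mixed.
Let Row play R1 with probability p. Expected payoff against L: (-4)p + 6(1−p) = −10p + 6; against R: 0p + (-1)(1−p) = p − 1.
Setting these equal: −10p + 6 = p − 1 ⇒ −11p = -7 ⇒ p = 7/11, and the value is (-10)·(7/11) + 6 = -4/11.
For Column: with q = P(L), equating R1's and R2's payoffs gives −4q = 7q − 1 ⇒ q = 1/11.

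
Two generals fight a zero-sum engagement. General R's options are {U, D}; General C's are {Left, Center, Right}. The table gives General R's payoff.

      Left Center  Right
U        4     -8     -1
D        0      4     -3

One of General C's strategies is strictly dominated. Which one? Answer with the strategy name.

Left

Right holds General R's payoff strictly below Left in every row: -1 < 4, -3 < 0.
So Left is strictly dominated for General C.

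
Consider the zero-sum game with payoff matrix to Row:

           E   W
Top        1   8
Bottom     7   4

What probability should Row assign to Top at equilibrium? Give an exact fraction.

Row minima: Top → 1, Bottom → 4; maximin = 4.
Column maxima: E → 7, W → 8; minimax = 7.
4 ≠ 7, so there is no saddle point; optimal play is mixed.
Let Row play Top with probability p. Expected payoff against E: 1p + 7(1−p) = −6p + 7; against W: 8p + 4(1−p) = 4p + 4.
Setting these equal: −6p + 7 = 4p + 4 ⇒ −10p = -3 ⇒ p = 3/10, and the value is (-6)·(3/10) + 7 = 26/5.
For Column: with q = P(E), equating Top's and Bottom's payoffs gives −7q + 8 = 3q + 4 ⇒ q = 2/5.

3/10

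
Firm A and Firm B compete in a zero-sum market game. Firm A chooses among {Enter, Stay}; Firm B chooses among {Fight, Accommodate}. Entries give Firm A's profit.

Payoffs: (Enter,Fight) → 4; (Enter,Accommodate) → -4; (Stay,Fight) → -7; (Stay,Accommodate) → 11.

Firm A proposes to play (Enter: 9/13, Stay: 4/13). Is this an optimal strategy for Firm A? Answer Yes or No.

Against Fight this mix gives (9/13)·4 + (4/13)·(-7) = 8/13.
Against Accommodate this mix gives (9/13)·(-4) + (4/13)·11 = 8/13.
All of Firm B's active replies (Fight, Accommodate) yield 8/13, and no column does worse for Firm A. The mix makes Firm B indifferent and guarantees 8/13, so it is optimal.

Yes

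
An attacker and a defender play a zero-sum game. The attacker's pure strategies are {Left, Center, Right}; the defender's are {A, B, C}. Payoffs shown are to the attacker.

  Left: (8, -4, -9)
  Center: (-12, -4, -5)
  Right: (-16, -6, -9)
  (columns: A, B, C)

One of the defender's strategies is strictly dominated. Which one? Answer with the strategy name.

B

C holds the attacker's payoff strictly below B in every row: -9 < -4, -5 < -4, -9 < -6.
So B is strictly dominated for the defender.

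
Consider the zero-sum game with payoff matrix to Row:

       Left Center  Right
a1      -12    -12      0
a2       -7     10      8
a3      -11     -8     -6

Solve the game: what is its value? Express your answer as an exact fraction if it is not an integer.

-7

Row minima: a1 → -12, a2 → -7, a3 → -11; maximin = -7.
Column maxima: Left → -7, Center → 10, Right → 8; minimax = -7.
Since maximin = minimax = -7, there is a saddle point and the value is -7.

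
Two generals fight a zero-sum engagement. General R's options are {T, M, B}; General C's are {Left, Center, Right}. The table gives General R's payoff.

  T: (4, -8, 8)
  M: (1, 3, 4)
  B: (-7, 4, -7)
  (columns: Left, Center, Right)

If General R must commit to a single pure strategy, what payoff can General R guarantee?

Row minima: T → -8, M → 1, B → -7.
The best of these is 1.

1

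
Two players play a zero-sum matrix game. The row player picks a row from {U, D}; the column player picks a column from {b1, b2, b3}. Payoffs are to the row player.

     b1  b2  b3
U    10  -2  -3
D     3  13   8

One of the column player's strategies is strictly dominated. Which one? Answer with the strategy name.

b2

b3 holds the row player's payoff strictly below b2 in every row: -3 < -2, 8 < 13.
So b2 is strictly dominated for the column player.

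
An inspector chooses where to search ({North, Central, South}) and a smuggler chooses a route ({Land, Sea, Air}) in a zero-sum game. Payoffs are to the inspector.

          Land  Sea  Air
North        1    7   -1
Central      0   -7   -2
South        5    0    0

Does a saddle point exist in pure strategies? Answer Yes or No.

Yes

Row minima: North → -1, Central → -7, South → 0; maximin = 0.
Column maxima: Land → 5, Sea → 7, Air → 0; minimax = 0.
maximin = minimax = 0, so a saddle point exists.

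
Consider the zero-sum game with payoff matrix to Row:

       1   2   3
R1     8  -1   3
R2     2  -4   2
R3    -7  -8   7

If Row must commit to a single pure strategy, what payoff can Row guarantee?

-1

Row minima: R1 → -1, R2 → -4, R3 → -8.
The best of these is -1.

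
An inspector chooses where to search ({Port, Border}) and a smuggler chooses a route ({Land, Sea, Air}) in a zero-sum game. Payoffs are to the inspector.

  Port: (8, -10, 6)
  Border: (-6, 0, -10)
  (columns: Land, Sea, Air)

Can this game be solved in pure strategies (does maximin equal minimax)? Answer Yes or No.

No

Row minima: Port → -10, Border → -10; maximin = -10.
Column maxima: Land → 8, Sea → 0, Air → 6; minimax = 0.
-10 ≠ 0, so no pure-strategy equilibrium exists.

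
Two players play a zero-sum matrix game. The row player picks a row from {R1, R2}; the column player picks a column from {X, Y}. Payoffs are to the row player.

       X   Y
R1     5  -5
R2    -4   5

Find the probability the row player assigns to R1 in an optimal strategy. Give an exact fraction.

Row minima: R1 → -5, R2 → -4; maximin = -4.
Column maxima: X → 5, Y → 5; minimax = 5.
-4 ≠ 5, so there is no saddle point; optimal play is mixed.
Let the row player play R1 with probability p. Expected payoff against X: 5p + (-4)(1−p) = 9p − 4; against Y: (-5)p + 5(1−p) = −10p + 5.
Setting these equal: 9p − 4 = −10p + 5 ⇒ 19p = 9 ⇒ p = 9/19, and the value is (9)·(9/19) − 4 = 5/19.
For the column player: with q = P(X), equating R1's and R2's payoffs gives 10q − 5 = −9q + 5 ⇒ q = 10/19.

9/19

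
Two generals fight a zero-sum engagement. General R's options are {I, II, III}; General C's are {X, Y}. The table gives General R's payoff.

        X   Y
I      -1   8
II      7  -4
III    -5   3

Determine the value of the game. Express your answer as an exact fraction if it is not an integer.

13/5

Row minima: I → -1, II → -4, III → -5; maximin = -1.
Column maxima: X → 7, Y → 8; minimax = 7.
-1 ≠ 7, so there is no saddle point; optimal play is mixed.
III is strictly dominated by I, so General R never plays it.
On the remaining 2×2 (I, II vs X, Y):
Let General R play I with probability p. Expected payoff against X: (-1)p + 7(1−p) = −8p + 7; against Y: 8p + (-4)(1−p) = 12p − 4.
Setting these equal: −8p + 7 = 12p − 4 ⇒ −20p = -11 ⇒ p = 11/20, and the value is (-8)·(11/20) + 7 = 13/5.
For General C: with q = P(X), equating I's and II's payoffs gives −9q + 8 = 11q − 4 ⇒ q = 3/5.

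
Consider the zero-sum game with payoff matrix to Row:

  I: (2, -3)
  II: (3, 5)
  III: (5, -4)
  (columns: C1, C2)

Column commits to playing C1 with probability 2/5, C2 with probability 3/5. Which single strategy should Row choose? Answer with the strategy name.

Expected payoff of I: (2/5)·2 + (3/5)·(-3) = -1.
Expected payoff of II: (2/5)·3 + (3/5)·5 = 21/5.
Expected payoff of III: (2/5)·5 + (3/5)·(-4) = -2/5.
The largest is 21/5, so Row's best response is II.

II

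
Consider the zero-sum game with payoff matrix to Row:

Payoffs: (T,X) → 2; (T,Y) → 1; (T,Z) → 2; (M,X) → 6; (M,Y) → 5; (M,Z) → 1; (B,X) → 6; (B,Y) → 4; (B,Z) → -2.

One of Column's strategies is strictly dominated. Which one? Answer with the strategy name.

X

Y holds Row's payoff strictly below X in every row: 1 < 2, 5 < 6, 4 < 6.
So X is strictly dominated for Column.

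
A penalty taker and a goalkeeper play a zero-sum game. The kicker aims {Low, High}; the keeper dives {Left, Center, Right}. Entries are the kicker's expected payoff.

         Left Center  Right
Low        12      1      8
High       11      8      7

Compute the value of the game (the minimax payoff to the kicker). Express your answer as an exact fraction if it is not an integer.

Row minima: Low → 1, High → 7; maximin = 7.
Column maxima: Left → 12, Center → 8, Right → 8; minimax = 8.
7 ≠ 8, so there is no saddle point; optimal play is mixed.
Left is strictly dominated by Center (it gives the kicker strictly more in every row), so the keeper never plays it.
On the remaining 2×2 (Low, High vs Center, Right):
Let the kicker play Low with probability p. Expected payoff against Center: 1p + 8(1−p) = −7p + 8; against Right: 8p + 7(1−p) = p + 7.
Setting these equal: −7p + 8 = p + 7 ⇒ −8p = -1 ⇒ p = 1/8, and the value is (-7)·(1/8) + 8 = 57/8.
For the keeper: with q = P(Center), equating Low's and High's payoffs gives −7q + 8 = q + 7 ⇒ q = 1/8.

57/8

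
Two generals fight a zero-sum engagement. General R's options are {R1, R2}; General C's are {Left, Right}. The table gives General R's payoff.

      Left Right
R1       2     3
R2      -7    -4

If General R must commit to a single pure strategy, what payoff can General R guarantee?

2

Row minima: R1 → 2, R2 → -7.
The best of these is 2.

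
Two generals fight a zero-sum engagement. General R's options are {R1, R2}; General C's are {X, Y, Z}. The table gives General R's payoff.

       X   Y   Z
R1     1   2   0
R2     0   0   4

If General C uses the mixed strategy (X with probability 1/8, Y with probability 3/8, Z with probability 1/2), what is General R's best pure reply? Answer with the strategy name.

Expected payoff of R1: (1/8)·1 + (3/8)·2 + (1/2)·0 = 7/8.
Expected payoff of R2: (1/8)·0 + (3/8)·0 + (1/2)·4 = 2.
The largest is 2, so General R's best response is R2.

R2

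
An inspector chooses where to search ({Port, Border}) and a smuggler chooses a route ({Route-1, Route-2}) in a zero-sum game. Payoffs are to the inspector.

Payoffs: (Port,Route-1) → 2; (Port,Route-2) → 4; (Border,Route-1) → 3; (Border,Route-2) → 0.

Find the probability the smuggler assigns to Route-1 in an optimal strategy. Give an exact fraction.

Row minima: Port → 2, Border → 0; maximin = 2.
Column maxima: Route-1 → 3, Route-2 → 4; minimax = 3.
2 ≠ 3, so there is no saddle point; optimal play is mixed.
Let the inspector play Port with probability p. Expected payoff against Route-1: 2p + 3(1−p) = −p + 3; against Route-2: 4p + 0(1−p) = 4p.
Setting these equal: −p + 3 = 4p ⇒ −5p = -3 ⇒ p = 3/5, and the value is (-1)·(3/5) + 3 = 12/5.
For the smuggler: with q = P(Route-1), equating Port's and Border's payoffs gives −2q + 4 = 3q ⇒ q = 4/5.

4/5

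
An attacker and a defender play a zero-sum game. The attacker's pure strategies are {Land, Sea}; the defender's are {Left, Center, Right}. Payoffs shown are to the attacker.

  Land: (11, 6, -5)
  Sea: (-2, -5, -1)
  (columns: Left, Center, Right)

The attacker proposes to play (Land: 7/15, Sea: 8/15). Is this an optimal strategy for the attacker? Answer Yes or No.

No

Against Left this mix gives (7/15)·11 + (8/15)·(-2) = 61/15.
Against Center this mix gives (7/15)·6 + (8/15)·(-5) = 2/15.
Against Right this mix gives (7/15)·(-5) + (8/15)·(-1) = -43/15.
The defender will play Right, holding the attacker to -43/15. Shifting weight toward the row that does better against Right would raise this floor (the equalizing mix achieves -31/15 against both Right and Center), so the proposed strategy is not optimal.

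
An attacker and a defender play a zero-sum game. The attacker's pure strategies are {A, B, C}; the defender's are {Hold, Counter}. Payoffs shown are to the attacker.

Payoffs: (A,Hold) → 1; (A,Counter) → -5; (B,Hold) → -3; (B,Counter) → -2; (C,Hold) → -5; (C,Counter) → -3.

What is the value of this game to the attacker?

-17/7

Row minima: A → -5, B → -3, C → -5; maximin = -3.
Column maxima: Hold → 1, Counter → -2; minimax = -2.
-3 ≠ -2, so there is no saddle point; optimal play is mixed.
C is strictly dominated by B, so the attacker never plays it.
On the remaining 2×2 (A, B vs Hold, Counter):
Let the attacker play A with probability p. Expected payoff against Hold: 1p + (-3)(1−p) = 4p − 3; against Counter: (-5)p + (-2)(1−p) = −3p − 2.
Setting these equal: 4p − 3 = −3p − 2 ⇒ 7p = 1 ⇒ p = 1/7, and the value is (4)·(1/7) − 3 = -17/7.
For the defender: with q = P(Hold), equating A's and B's payoffs gives 6q − 5 = −q − 2 ⇒ q = 3/7.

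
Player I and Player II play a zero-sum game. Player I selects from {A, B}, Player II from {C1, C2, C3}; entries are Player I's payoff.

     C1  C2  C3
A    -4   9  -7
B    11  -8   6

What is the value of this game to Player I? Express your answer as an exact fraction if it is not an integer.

Row minima: A → -7, B → -8; maximin = -7.
Column maxima: C1 → 11, C2 → 9, C3 → 6; minimax = 6.
-7 ≠ 6, so there is no saddle point; optimal play is mixed.
C1 is strictly dominated by C3 (it gives Player I strictly more in every row), so Player II never plays it.
On the remaining 2×2 (A, B vs C2, C3):
Let Player I play A with probability p. Expected payoff against C2: 9p + (-8)(1−p) = 17p − 8; against C3: (-7)p + 6(1−p) = −13p + 6.
Setting these equal: 17p − 8 = −13p + 6 ⇒ 30p = 14 ⇒ p = 7/15, and the value is (17)·(7/15) − 8 = -1/15.
For Player II: with q = P(C2), equating A's and B's payoffs gives 16q − 7 = −14q + 6 ⇒ q = 13/30.

-1/15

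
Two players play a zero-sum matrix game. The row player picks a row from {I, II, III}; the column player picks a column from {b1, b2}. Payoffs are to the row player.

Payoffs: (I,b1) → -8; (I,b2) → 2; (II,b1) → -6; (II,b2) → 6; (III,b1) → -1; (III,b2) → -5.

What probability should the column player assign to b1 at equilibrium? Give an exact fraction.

Row minima: I → -8, II → -6, III → -5; maximin = -5.
Column maxima: b1 → -1, b2 → 6; minimax = -1.
-5 ≠ -1, so there is no saddle point; optimal play is mixed.
I is strictly dominated by II, so the row player never plays it.
On the remaining 2×2 (II, III vs b1, b2):
Let the row player play II with probability p. Expected payoff against b1: (-6)p + (-1)(1−p) = −5p − 1; against b2: 6p + (-5)(1−p) = 11p − 5.
Setting these equal: −5p − 1 = 11p − 5 ⇒ −16p = -4 ⇒ p = 1/4, and the value is (-5)·(1/4) − 1 = -9/4.
For the column player: with q = P(b1), equating II's and III's payoffs gives −12q + 6 = 4q − 5 ⇒ q = 11/16.

11/16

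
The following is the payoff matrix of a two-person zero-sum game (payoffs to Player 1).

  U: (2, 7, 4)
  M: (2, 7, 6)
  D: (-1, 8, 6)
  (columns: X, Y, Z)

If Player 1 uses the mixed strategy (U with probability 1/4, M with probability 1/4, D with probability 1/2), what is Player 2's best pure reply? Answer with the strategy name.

If Player 2 plays X, Player 1's expected payoff is (1/4)·2 + (1/4)·2 + (1/2)·(-1) = 1/2.
If Player 2 plays Y, Player 1's expected payoff is (1/4)·7 + (1/4)·7 + (1/2)·8 = 15/2.
If Player 2 plays Z, Player 1's expected payoff is (1/4)·4 + (1/4)·6 + (1/2)·6 = 11/2.
Player 2 minimizes Player 1's payoff; the smallest is 1/2, so the best response is X.

X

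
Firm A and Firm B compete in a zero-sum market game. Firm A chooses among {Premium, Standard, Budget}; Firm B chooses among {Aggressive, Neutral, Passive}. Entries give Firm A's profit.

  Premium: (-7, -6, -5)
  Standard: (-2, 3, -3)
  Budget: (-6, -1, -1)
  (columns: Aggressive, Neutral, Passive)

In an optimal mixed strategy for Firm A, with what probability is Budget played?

1/6

Row minima: Premium → -7, Standard → -3, Budget → -6; maximin = -3.
Column maxima: Aggressive → -2, Neutral → 3, Passive → -1; minimax = -2.
-3 ≠ -2, so there is no saddle point; optimal play is mixed.
Premium is strictly dominated by Standard, so Firm A never plays it.
Neutral is strictly dominated by Aggressive (it gives Firm A strictly more in every row), so Firm B never plays it.
On the remaining 2×2 (Standard, Budget vs Aggressive, Passive):
Let Firm A play Standard with probability p. Expected payoff against Aggressive: (-2)p + (-6)(1−p) = 4p − 6; against Passive: (-3)p + (-1)(1−p) = −2p − 1.
Setting these equal: 4p − 6 = −2p − 1 ⇒ 6p = 5 ⇒ p = 5/6, and the value is (4)·(5/6) − 6 = -8/3.
For Firm B: with q = P(Aggressive), equating Standard's and Budget's payoffs gives q − 3 = −5q − 1 ⇒ q = 1/3.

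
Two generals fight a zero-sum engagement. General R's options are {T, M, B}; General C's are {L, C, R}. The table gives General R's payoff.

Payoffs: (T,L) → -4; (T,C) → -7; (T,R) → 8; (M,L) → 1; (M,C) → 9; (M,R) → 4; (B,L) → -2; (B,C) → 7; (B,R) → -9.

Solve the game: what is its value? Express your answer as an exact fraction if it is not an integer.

1

Row minima: T → -7, M → 1, B → -9; maximin = 1.
Column maxima: L → 1, C → 9, R → 8; minimax = 1.
Since maximin = minimax = 1, there is a saddle point and the value is 1.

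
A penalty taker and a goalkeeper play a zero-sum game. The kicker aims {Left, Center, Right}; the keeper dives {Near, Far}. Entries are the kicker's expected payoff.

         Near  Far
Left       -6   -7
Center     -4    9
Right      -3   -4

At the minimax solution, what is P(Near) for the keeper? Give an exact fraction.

Row minima: Left → -7, Center → -4, Right → -4; maximin = -4.
Column maxima: Near → -3, Far → 9; minimax = -3.
-4 ≠ -3, so there is no saddle point; optimal play is mixed.
Left is strictly dominated by Center, so the kicker never plays it.
On the remaining 2×2 (Center, Right vs Near, Far):
Let the kicker play Center with probability p. Expected payoff against Near: (-4)p + (-3)(1−p) = −p − 3; against Far: 9p + (-4)(1−p) = 13p − 4.
Setting these equal: −p − 3 = 13p − 4 ⇒ −14p = -1 ⇒ p = 1/14, and the value is (-1)·(1/14) − 3 = -43/14.
For the keeper: with q = P(Near), equating Center's and Right's payoffs gives −13q + 9 = q − 4 ⇒ q = 13/14.

13/14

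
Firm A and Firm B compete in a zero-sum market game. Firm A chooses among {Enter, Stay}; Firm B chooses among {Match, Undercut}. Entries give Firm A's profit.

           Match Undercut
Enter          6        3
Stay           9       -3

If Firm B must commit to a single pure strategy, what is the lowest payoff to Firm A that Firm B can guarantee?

Column maxima: Match → 9, Undercut → 3.
The smallest of these is 3.

3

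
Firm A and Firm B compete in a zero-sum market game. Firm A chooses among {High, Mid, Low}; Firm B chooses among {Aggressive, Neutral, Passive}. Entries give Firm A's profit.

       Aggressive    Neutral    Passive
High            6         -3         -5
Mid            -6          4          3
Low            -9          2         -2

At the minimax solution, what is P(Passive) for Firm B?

3/5

Row minima: High → -5, Mid → -6, Low → -9; maximin = -5.
Column maxima: Aggressive → 6, Neutral → 4, Passive → 3; minimax = 3.
-5 ≠ 3, so there is no saddle point; optimal play is mixed.
Low is strictly dominated by Mid, so Firm A never plays it.
Neutral is strictly dominated by Passive (it gives Firm A strictly more in every row), so Firm B never plays it.
On the remaining 2×2 (High, Mid vs Aggressive, Passive):
Let Firm A play High with probability p. Expected payoff against Aggressive: 6p + (-6)(1−p) = 12p − 6; against Passive: (-5)p + 3(1−p) = −8p + 3.
Setting these equal: 12p − 6 = −8p + 3 ⇒ 20p = 9 ⇒ p = 9/20, and the value is (12)·(9/20) − 6 = -3/5.
For Firm B: with q = P(Aggressive), equating High's and Mid's payoffs gives 11q − 5 = −9q + 3 ⇒ q = 2/5.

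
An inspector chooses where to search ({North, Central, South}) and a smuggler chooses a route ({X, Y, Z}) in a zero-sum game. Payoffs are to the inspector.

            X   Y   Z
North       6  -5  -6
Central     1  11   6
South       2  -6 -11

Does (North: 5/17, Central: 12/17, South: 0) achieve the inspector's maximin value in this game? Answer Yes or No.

Against X this mix gives (5/17)·6 + (12/17)·1 = 42/17.
Against Y this mix gives (5/17)·(-5) + (12/17)·11 = 107/17.
Against Z this mix gives (5/17)·(-6) + (12/17)·6 = 42/17.
All of the smuggler's active replies (X, Z) yield 42/17, and no column does worse for the inspector. The mix makes the smuggler indifferent and guarantees 42/17, so it is optimal.

Yes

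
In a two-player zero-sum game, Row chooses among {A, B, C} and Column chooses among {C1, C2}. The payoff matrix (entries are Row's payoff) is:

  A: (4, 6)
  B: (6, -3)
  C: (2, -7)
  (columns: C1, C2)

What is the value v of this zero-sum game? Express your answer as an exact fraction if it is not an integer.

Row minima: A → 4, B → -3, C → -7; maximin = 4.
Column maxima: C1 → 6, C2 → 6; minimax = 6.
4 ≠ 6, so there is no saddle point; optimal play is mixed.
C is strictly dominated by A, so Row never plays it.
On the remaining 2×2 (A, B vs C1, C2):
Let Row play A with probability p. Expected payoff against C1: 4p + 6(1−p) = −2p + 6; against C2: 6p + (-3)(1−p) = 9p − 3.
Setting these equal: −2p + 6 = 9p − 3 ⇒ −11p = -9 ⇒ p = 9/11, and the value is (-2)·(9/11) + 6 = 48/11.
For Column: with q = P(C1), equating A's and B's payoffs gives −2q + 6 = 9q − 3 ⇒ q = 9/11.

48/11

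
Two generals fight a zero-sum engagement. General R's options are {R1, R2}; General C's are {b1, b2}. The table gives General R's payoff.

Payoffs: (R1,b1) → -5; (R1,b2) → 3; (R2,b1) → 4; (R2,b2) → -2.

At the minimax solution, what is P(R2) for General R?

Row minima: R1 → -5, R2 → -2; maximin = -2.
Column maxima: b1 → 4, b2 → 3; minimax = 3.
-2 ≠ 3, so there is no saddle point; optimal play is mixed.
Let General R play R1 with probability p. Expected payoff against b1: (-5)p + 4(1−p) = −9p + 4; against b2: 3p + (-2)(1−p) = 5p − 2.
Setting these equal: −9p + 4 = 5p − 2 ⇒ −14p = -6 ⇒ p = 3/7, and the value is (-9)·(3/7) + 4 = 1/7.
For General C: with q = P(b1), equating R1's and R2's payoffs gives −8q + 3 = 6q − 2 ⇒ q = 5/14.

4/7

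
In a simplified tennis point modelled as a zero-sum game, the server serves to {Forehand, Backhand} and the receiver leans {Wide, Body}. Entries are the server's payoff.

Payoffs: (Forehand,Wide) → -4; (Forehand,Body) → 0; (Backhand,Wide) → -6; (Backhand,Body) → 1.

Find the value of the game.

-4

Row minima: Forehand → -4, Backhand → -6; maximin = -4.
Column maxima: Wide → -4, Body → 1; minimax = -4.
Since maximin = minimax = -4, there is a saddle point and the value is -4.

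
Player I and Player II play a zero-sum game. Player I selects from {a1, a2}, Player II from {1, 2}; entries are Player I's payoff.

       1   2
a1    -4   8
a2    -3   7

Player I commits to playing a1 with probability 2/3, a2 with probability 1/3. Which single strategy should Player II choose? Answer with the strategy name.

1

If Player II plays 1, Player I's expected payoff is (2/3)·(-4) + (1/3)·(-3) = -11/3.
If Player II plays 2, Player I's expected payoff is (2/3)·8 + (1/3)·7 = 23/3.
Player II minimizes Player I's payoff; the smallest is -11/3, so the best response is 1.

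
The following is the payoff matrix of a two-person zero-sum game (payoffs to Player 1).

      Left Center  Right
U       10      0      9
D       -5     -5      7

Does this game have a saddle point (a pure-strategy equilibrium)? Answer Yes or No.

Yes

Row minima: U → 0, D → -5; maximin = 0.
Column maxima: Left → 10, Center → 0, Right → 9; minimax = 0.
maximin = minimax = 0, so a saddle point exists.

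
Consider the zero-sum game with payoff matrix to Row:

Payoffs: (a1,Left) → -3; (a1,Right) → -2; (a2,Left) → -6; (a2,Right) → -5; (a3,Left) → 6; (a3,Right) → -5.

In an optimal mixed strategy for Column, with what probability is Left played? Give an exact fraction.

Row minima: a1 → -3, a2 → -6, a3 → -5; maximin = -3.
Column maxima: Left → 6, Right → -2; minimax = -2.
-3 ≠ -2, so there is no saddle point; optimal play is mixed.
a2 is strictly dominated by a1, so Row never plays it.
On the remaining 2×2 (a1, a3 vs Left, Right):
Let Row play a1 with probability p. Expected payoff against Left: (-3)p + 6(1−p) = −9p + 6; against Right: (-2)p + (-5)(1−p) = 3p − 5.
Setting these equal: −9p + 6 = 3p − 5 ⇒ −12p = -11 ⇒ p = 11/12, and the value is (-9)·(11/12) + 6 = -9/4.
For Column: with q = P(Left), equating a1's and a3's payoffs gives −q − 2 = 11q − 5 ⇒ q = 1/4.

1/4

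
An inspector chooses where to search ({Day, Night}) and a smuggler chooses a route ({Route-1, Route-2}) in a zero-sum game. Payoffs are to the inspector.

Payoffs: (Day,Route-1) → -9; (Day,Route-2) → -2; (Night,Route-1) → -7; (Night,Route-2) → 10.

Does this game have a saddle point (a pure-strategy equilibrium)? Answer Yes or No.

Yes

Row minima: Day → -9, Night → -7; maximin = -7.
Column maxima: Route-1 → -7, Route-2 → 10; minimax = -7.
maximin = minimax = -7, so a saddle point exists.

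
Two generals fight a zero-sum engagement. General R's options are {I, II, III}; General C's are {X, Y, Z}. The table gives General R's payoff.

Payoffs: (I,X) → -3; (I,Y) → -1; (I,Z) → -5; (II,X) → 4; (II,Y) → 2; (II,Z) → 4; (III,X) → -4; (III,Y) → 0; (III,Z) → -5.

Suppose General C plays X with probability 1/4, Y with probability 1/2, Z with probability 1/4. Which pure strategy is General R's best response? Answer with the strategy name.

II

Expected payoff of I: (1/4)·(-3) + (1/2)·(-1) + (1/4)·(-5) = -5/2.
Expected payoff of II: (1/4)·4 + (1/2)·2 + (1/4)·4 = 3.
Expected payoff of III: (1/4)·(-4) + (1/2)·0 + (1/4)·(-5) = -9/4.
The largest is 3, so General R's best response is II.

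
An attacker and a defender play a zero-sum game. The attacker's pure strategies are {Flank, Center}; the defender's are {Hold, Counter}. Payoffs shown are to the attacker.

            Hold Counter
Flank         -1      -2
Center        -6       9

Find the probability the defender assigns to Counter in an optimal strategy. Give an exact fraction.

5/16

Row minima: Flank → -2, Center → -6; maximin = -2.
Column maxima: Hold → -1, Counter → 9; minimax = -1.
-2 ≠ -1, so there is no saddle point; optimal play is mixed.
Let the attacker play Flank with probability p. Expected payoff against Hold: (-1)p + (-6)(1−p) = 5p − 6; against Counter: (-2)p + 9(1−p) = −11p + 9.
Setting these equal: 5p − 6 = −11p + 9 ⇒ 16p = 15 ⇒ p = 15/16, and the value is (5)·(15/16) − 6 = -21/16.
For the defender: with q = P(Hold), equating Flank's and Center's payoffs gives q − 2 = −15q + 9 ⇒ q = 11/16.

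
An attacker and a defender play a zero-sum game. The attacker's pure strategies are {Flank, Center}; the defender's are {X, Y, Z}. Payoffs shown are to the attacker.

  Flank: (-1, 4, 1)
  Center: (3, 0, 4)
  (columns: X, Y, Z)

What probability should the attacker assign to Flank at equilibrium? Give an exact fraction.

Row minima: Flank → -1, Center → 0; maximin = 0.
Column maxima: X → 3, Y → 4, Z → 4; minimax = 3.
0 ≠ 3, so there is no saddle point; optimal play is mixed.
Z is strictly dominated by X (it gives the attacker strictly more in every row), so the defender never plays it.
On the remaining 2×2 (Flank, Center vs X, Y):
Let the attacker play Flank with probability p. Expected payoff against X: (-1)p + 3(1−p) = −4p + 3; against Y: 4p + 0(1−p) = 4p.
Setting these equal: −4p + 3 = 4p ⇒ −8p = -3 ⇒ p = 3/8, and the value is (-4)·(3/8) + 3 = 3/2.
For the defender: with q = P(X), equating Flank's and Center's payoffs gives −5q + 4 = 3q ⇒ q = 1/2.

3/8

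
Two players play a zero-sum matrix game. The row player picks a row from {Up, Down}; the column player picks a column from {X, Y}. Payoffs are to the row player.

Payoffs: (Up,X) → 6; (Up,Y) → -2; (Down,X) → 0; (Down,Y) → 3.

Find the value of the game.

Row minima: Up → -2, Down → 0; maximin = 0.
Column maxima: X → 6, Y → 3; minimax = 3.
0 ≠ 3, so there is no saddle point; optimal play is mixed.
Let the row player play Up with probability p. Expected payoff against X: 6p + 0(1−p) = 6p; against Y: (-2)p + 3(1−p) = −5p + 3.
Setting these equal: 6p = −5p + 3 ⇒ 11p = 3 ⇒ p = 3/11, and the value is (6)·(3/11) = 18/11.
For the column player: with q = P(X), equating Up's and Down's payoffs gives 8q − 2 = −3q + 3 ⇒ q = 5/11.

18/11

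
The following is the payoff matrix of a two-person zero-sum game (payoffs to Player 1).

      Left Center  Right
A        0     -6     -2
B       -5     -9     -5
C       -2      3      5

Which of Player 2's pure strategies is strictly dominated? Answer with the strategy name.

Right

Center holds Player 1's payoff strictly below Right in every row: -6 < -2, -9 < -5, 3 < 5.
So Right is strictly dominated for Player 2.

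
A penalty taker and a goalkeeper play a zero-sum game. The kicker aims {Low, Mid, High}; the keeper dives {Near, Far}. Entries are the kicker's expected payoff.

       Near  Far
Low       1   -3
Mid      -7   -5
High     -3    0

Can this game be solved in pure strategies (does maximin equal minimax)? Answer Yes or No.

Row minima: Low → -3, Mid → -7, High → -3; maximin = -3.
Column maxima: Near → 1, Far → 0; minimax = 0.
-3 ≠ 0, so no pure-strategy equilibrium exists.

No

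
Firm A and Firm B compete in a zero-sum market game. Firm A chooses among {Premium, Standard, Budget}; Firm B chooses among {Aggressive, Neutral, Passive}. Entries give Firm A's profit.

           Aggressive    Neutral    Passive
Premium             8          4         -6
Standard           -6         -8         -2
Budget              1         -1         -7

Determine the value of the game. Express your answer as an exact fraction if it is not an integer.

-7/2

Row minima: Premium → -6, Standard → -8, Budget → -7; maximin = -6.
Column maxima: Aggressive → 8, Neutral → 4, Passive → -2; minimax = -2.
-6 ≠ -2, so there is no saddle point; optimal play is mixed.
Budget is strictly dominated by Premium, so Firm A never plays it.
Aggressive is strictly dominated by Neutral (it gives Firm A strictly more in every row), so Firm B never plays it.
On the remaining 2×2 (Premium, Standard vs Neutral, Passive):
Let Firm A play Premium with probability p. Expected payoff against Neutral: 4p + (-8)(1−p) = 12p − 8; against Passive: (-6)p + (-2)(1−p) = −4p − 2.
Setting these equal: 12p − 8 = −4p − 2 ⇒ 16p = 6 ⇒ p = 3/8, and the value is (12)·(3/8) − 8 = -7/2.
For Firm B: with q = P(Neutral), equating Premium's and Standard's payoffs gives 10q − 6 = −6q − 2 ⇒ q = 1/4.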